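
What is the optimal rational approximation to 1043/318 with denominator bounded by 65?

Expand x = 1043/318 as a continued fraction with the Euclidean algorithm:
  1043 = 3*318 + 89, so a_0 = 3.
  318 = 3*89 + 51, so a_1 = 3.
  89 = 1*51 + 38, so a_2 = 1.
  51 = 1*38 + 13, so a_3 = 1.
  38 = 2*13 + 12, so a_4 = 2.
  13 = 1*12 + 1, so a_5 = 1.
  12 = 12*1 + 0, so a_6 = 12.
so x = [3; 3, 1, 1, 2, 1, 12].
Convergents (p_i = a_i*p_{i-1} + p_{i-2}, q_i = a_i*q_{i-1} + q_{i-2} with p_{-2}=0, p_{-1}=1, q_{-2}=1, q_{-1}=0), until the denominator exceeds 65:
  i=0: a_0=3, p_0 = 3*1 + 0 = 3, q_0 = 3*0 + 1 = 1.
  i=1: a_1=3, p_1 = 3*3 + 1 = 10, q_1 = 3*1 + 0 = 3.
  i=2: a_2=1, p_2 = 1*10 + 3 = 13, q_2 = 1*3 + 1 = 4.
  i=3: a_3=1, p_3 = 1*13 + 10 = 23, q_3 = 1*4 + 3 = 7.
  i=4: a_4=2, p_4 = 2*23 + 13 = 59, q_4 = 2*7 + 4 = 18.
  i=5: a_5=1, p_5 = 1*59 + 23 = 82, q_5 = 1*18 + 7 = 25.
  i=6: a_6=12, p_6 = 12*82 + 59 = 1043, q_6 = 12*25 + 18 = 318.
q_6 = 318 > 65, so the last convergent with denominator <= 65 is p_5/q_5 = 82/25.
The closest fraction with denominator <= 65 is either p_5/q_5 or the intermediate fraction (k*p_5 + p_4)/(k*q_5 + q_4) with the largest k >= 1 whose denominator stays <= 65; these approach x as k grows, and every other convergent or intermediate fraction in range is farther away.
Largest k: floor((65 - q_4)/q_5) = floor((65 - 18)/25) = 1.
That gives (1*82 + 59)/(1*25 + 18) = 141/43.
Compare the errors: |x - 82/25| = |1043*25 - 82*318|/(318*25) = 1/7950, and |x - 141/43| = |1043*43 - 141*318|/(318*43) = 11/13674.
Cross-multiplying, 1*13674 = 13674 < 87450 = 11*7950, so 1/7950 is smaller: the convergent 82/25 is closer to x than 141/43.

82/25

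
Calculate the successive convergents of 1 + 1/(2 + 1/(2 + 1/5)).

Using the convergent recurrence p_i = a_i*p_{i-1} + p_{i-2}, q_i = a_i*q_{i-1} + q_{i-2} with p_{-2}=0, p_{-1}=1, q_{-2}=1, q_{-1}=0:
  i=0: a_0=1, p_0 = 1*1 + 0 = 1, q_0 = 1*0 + 1 = 1.
  i=1: a_1=2, p_1 = 2*1 + 1 = 3, q_1 = 2*1 + 0 = 2.
  i=2: a_2=2, p_2 = 2*3 + 1 = 7, q_2 = 2*2 + 1 = 5.
  i=3: a_3=5, p_3 = 5*7 + 3 = 38, q_3 = 5*5 + 2 = 27.

1/1, 3/2, 7/5, 38/27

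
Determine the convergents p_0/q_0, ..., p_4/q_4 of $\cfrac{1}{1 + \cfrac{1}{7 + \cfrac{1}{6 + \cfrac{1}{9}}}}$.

Using the convergent recurrence p_i = a_i*p_{i-1} + p_{i-2}, q_i = a_i*q_{i-1} + q_{i-2} with p_{-2}=0, p_{-1}=1, q_{-2}=1, q_{-1}=0:
  i=0: a_0=0, p_0 = 0*1 + 0 = 0, q_0 = 0*0 + 1 = 1.
  i=1: a_1=1, p_1 = 1*0 + 1 = 1, q_1 = 1*1 + 0 = 1.
  i=2: a_2=7, p_2 = 7*1 + 0 = 7, q_2 = 7*1 + 1 = 8.
  i=3: a_3=6, p_3 = 6*7 + 1 = 43, q_3 = 6*8 + 1 = 49.
  i=4: a_4=9, p_4 = 9*43 + 7 = 394, q_4 = 9*49 + 8 = 449.

0/1, 1/1, 7/8, 43/49, 394/449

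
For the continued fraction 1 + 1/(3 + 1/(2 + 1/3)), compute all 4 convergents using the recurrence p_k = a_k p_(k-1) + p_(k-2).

Using the convergent recurrence p_i = a_i*p_{i-1} + p_{i-2}, q_i = a_i*q_{i-1} + q_{i-2} with p_{-2}=0, p_{-1}=1, q_{-2}=1, q_{-1}=0:
  i=0: a_0=1, p_0 = 1*1 + 0 = 1, q_0 = 1*0 + 1 = 1.
  i=1: a_1=3, p_1 = 3*1 + 1 = 4, q_1 = 3*1 + 0 = 3.
  i=2: a_2=2, p_2 = 2*4 + 1 = 9, q_2 = 2*3 + 1 = 7.
  i=3: a_3=3, p_3 = 3*9 + 4 = 31, q_3 = 3*7 + 3 = 24.

1/1, 4/3, 9/7, 31/24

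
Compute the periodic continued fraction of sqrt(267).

Write x_i = (sqrt(267) + m_i)/d_i with (m_0, d_0) = (0, 1). a_0 = floor(sqrt(267)) = 16, since 16^2 = 256 <= 267 < 289 = 17^2.
Iterate m_{i+1} = d_i*a_i - m_i, d_{i+1} = (267 - m_{i+1}^2)/d_i, a_{i+1} = floor((a_0 + m_{i+1})/d_{i+1}):
  m_1 = 1*16 - 0 = 16, d_1 = (267 - 16^2)/1 = 11/1 = 11, a_1 = floor((16 + 16)/11) = 2.
  m_2 = 11*2 - 16 = 6, d_2 = (267 - 6^2)/11 = 231/11 = 21, a_2 = floor((16 + 6)/21) = 1.
  m_3 = 21*1 - 6 = 15, d_3 = (267 - 15^2)/21 = 42/21 = 2, a_3 = floor((16 + 15)/2) = 15.
  m_4 = 2*15 - 15 = 15, d_4 = (267 - 15^2)/2 = 42/2 = 21, a_4 = floor((16 + 15)/21) = 1.
  m_5 = 21*1 - 15 = 6, d_5 = (267 - 6^2)/21 = 231/21 = 11, a_5 = floor((16 + 6)/11) = 2.
  m_6 = 11*2 - 6 = 16, d_6 = (267 - 16^2)/11 = 11/11 = 1, a_6 = floor((16 + 16)/1) = 32.
  m_7 = 1*32 - 16 = 16, d_7 = (267 - 16^2)/1 = 11/1 = 11: (m_7, d_7) = (m_1, d_1) = (16, 11), so from here the quotients repeat a_1, ..., a_6; the period length is 6.
Hence the expansion of sqrt(267) is a_0 = 16 followed by the repeating block 2, 1, 15, 1, 2, 32 (period 6).

[16; (2, 1, 15, 1, 2, 32)]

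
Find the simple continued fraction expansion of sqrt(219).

Write x_i = (sqrt(219) + m_i)/d_i with (m_0, d_0) = (0, 1). a_0 = floor(sqrt(219)) = 14, since 14^2 = 196 <= 219 < 225 = 15^2.
Iterate m_{i+1} = d_i*a_i - m_i, d_{i+1} = (219 - m_{i+1}^2)/d_i, a_{i+1} = floor((a_0 + m_{i+1})/d_{i+1}):
  m_1 = 1*14 - 0 = 14, d_1 = (219 - 14^2)/1 = 23/1 = 23, a_1 = floor((14 + 14)/23) = 1.
  m_2 = 23*1 - 14 = 9, d_2 = (219 - 9^2)/23 = 138/23 = 6, a_2 = floor((14 + 9)/6) = 3.
  m_3 = 6*3 - 9 = 9, d_3 = (219 - 9^2)/6 = 138/6 = 23, a_3 = floor((14 + 9)/23) = 1.
  m_4 = 23*1 - 9 = 14, d_4 = (219 - 14^2)/23 = 23/23 = 1, a_4 = floor((14 + 14)/1) = 28.
  m_5 = 1*28 - 14 = 14, d_5 = (219 - 14^2)/1 = 23/1 = 23: (m_5, d_5) = (m_1, d_1) = (14, 23), so from here the quotients repeat a_1, ..., a_4; the period length is 4.
Hence the expansion of sqrt(219) is a_0 = 14 followed by the repeating block 1, 3, 1, 28 (period 4).

[14; (1, 3, 1, 28)]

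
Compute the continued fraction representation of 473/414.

Run the Euclidean algorithm on 473 and 414; the successive quotients are the partial quotients a_0, a_1, ... (each step inverts the fractional part left over by the previous one):
  473 = 1*414 + 59, so a_0 = 1.
  414 = 7*59 + 1, so a_1 = 7.
  59 = 59*1 + 0, so a_2 = 59.
The remainder reaches 0 after 3 divisions, so the expansion has 3 partial quotients, read off in order.

[1; 7, 59]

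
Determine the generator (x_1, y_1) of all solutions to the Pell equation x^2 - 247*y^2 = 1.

First expand sqrt(247) as a continued fraction. With x_i = (sqrt(247) + m_i)/d_i and (m_0, d_0) = (0, 1): a_0 = floor(sqrt(247)) = 15, since 15^2 = 225 <= 247 < 256 = 16^2.
Iterate m_{i+1} = d_i*a_i - m_i, d_{i+1} = (247 - m_{i+1}^2)/d_i, a_{i+1} = floor((a_0 + m_{i+1})/d_{i+1}):
  m_1 = 1*15 - 0 = 15, d_1 = (247 - 15^2)/1 = 22/1 = 22, a_1 = floor((15 + 15)/22) = 1.
  m_2 = 22*1 - 15 = 7, d_2 = (247 - 7^2)/22 = 198/22 = 9, a_2 = floor((15 + 7)/9) = 2.
  m_3 = 9*2 - 7 = 11, d_3 = (247 - 11^2)/9 = 126/9 = 14, a_3 = floor((15 + 11)/14) = 1.
  m_4 = 14*1 - 11 = 3, d_4 = (247 - 3^2)/14 = 238/14 = 17, a_4 = floor((15 + 3)/17) = 1.
  m_5 = 17*1 - 3 = 14, d_5 = (247 - 14^2)/17 = 51/17 = 3, a_5 = floor((15 + 14)/3) = 9.
  m_6 = 3*9 - 14 = 13, d_6 = (247 - 13^2)/3 = 78/3 = 26, a_6 = floor((15 + 13)/26) = 1.
  m_7 = 26*1 - 13 = 13, d_7 = (247 - 13^2)/26 = 78/26 = 3, a_7 = floor((15 + 13)/3) = 9.
  m_8 = 3*9 - 13 = 14, d_8 = (247 - 14^2)/3 = 51/3 = 17, a_8 = floor((15 + 14)/17) = 1.
  m_9 = 17*1 - 14 = 3, d_9 = (247 - 3^2)/17 = 238/17 = 14, a_9 = floor((15 + 3)/14) = 1.
  m_10 = 14*1 - 3 = 11, d_10 = (247 - 11^2)/14 = 126/14 = 9, a_10 = floor((15 + 11)/9) = 2.
  m_11 = 9*2 - 11 = 7, d_11 = (247 - 7^2)/9 = 198/9 = 22, a_11 = floor((15 + 7)/22) = 1.
  m_12 = 22*1 - 7 = 15, d_12 = (247 - 15^2)/22 = 22/22 = 1, a_12 = floor((15 + 15)/1) = 30.
  m_13 = 1*30 - 15 = 15, d_13 = (247 - 15^2)/1 = 22/1 = 22: (m_13, d_13) = (m_1, d_1) = (15, 22), so from here the quotients repeat a_1, ..., a_12; the period length is 12.
So sqrt(247) = [15; (1, 2, 1, 1, 9, 1, 9, 1, 1, 2, 1, 30)] with period length k = 12.
k is even, so the fundamental solution of x^2 - 247y^2 = 1 is (p_{k-1}, q_{k-1}) = (p_11, q_11); compute convergents through index 11.
Convergents (p_i = a_i*p_{i-1} + p_{i-2}, q_i = a_i*q_{i-1} + q_{i-2} with p_{-2}=0, p_{-1}=1, q_{-2}=1, q_{-1}=0):
  i=0: a_0=15, p_0 = 15*1 + 0 = 15, q_0 = 15*0 + 1 = 1.
  i=1: a_1=1, p_1 = 1*15 + 1 = 16, q_1 = 1*1 + 0 = 1.
  i=2: a_2=2, p_2 = 2*16 + 15 = 47, q_2 = 2*1 + 1 = 3.
  i=3: a_3=1, p_3 = 1*47 + 16 = 63, q_3 = 1*3 + 1 = 4.
  i=4: a_4=1, p_4 = 1*63 + 47 = 110, q_4 = 1*4 + 3 = 7.
  i=5: a_5=9, p_5 = 9*110 + 63 = 1053, q_5 = 9*7 + 4 = 67.
  i=6: a_6=1, p_6 = 1*1053 + 110 = 1163, q_6 = 1*67 + 7 = 74.
  i=7: a_7=9, p_7 = 9*1163 + 1053 = 11520, q_7 = 9*74 + 67 = 733.
  i=8: a_8=1, p_8 = 1*11520 + 1163 = 12683, q_8 = 1*733 + 74 = 807.
  i=9: a_9=1, p_9 = 1*12683 + 11520 = 24203, q_9 = 1*807 + 733 = 1540.
  i=10: a_10=2, p_10 = 2*24203 + 12683 = 61089, q_10 = 2*1540 + 807 = 3887.
  i=11: a_11=1, p_11 = 1*61089 + 24203 = 85292, q_11 = 1*3887 + 1540 = 5427.
Check: 85292^2 - 247*5427^2 = 7274725264 - 7274725263 = 1, so (x, y) = (85292, 5427) solves the equation, and by the theorem it is the least positive solution.

(x, y) = (85292, 5427)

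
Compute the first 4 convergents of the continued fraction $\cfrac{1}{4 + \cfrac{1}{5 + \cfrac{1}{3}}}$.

Using the convergent recurrence p_i = a_i*p_{i-1} + p_{i-2}, q_i = a_i*q_{i-1} + q_{i-2} with p_{-2}=0, p_{-1}=1, q_{-2}=1, q_{-1}=0:
  i=0: a_0=0, p_0 = 0*1 + 0 = 0, q_0 = 0*0 + 1 = 1.
  i=1: a_1=4, p_1 = 4*0 + 1 = 1, q_1 = 4*1 + 0 = 4.
  i=2: a_2=5, p_2 = 5*1 + 0 = 5, q_2 = 5*4 + 1 = 21.
  i=3: a_3=3, p_3 = 3*5 + 1 = 16, q_3 = 3*21 + 4 = 67.

0/1, 1/4, 5/21, 16/67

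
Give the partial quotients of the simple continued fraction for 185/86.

[2; 6, 1, 1, 1, 1, 2]

Run the Euclidean algorithm on 185 and 86; the successive quotients are the partial quotients a_0, a_1, ... (each step inverts the fractional part left over by the previous one):
  185 = 2*86 + 13, so a_0 = 2.
  86 = 6*13 + 8, so a_1 = 6.
  13 = 1*8 + 5, so a_2 = 1.
  8 = 1*5 + 3, so a_3 = 1.
  5 = 1*3 + 2, so a_4 = 1.
  3 = 1*2 + 1, so a_5 = 1.
  2 = 2*1 + 0, so a_6 = 2.
The remainder reaches 0 after 7 divisions, so the expansion has 7 partial quotients, read off in order.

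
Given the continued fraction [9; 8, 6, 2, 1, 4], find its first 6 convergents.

Using the convergent recurrence p_i = a_i*p_{i-1} + p_{i-2}, q_i = a_i*q_{i-1} + q_{i-2} with p_{-2}=0, p_{-1}=1, q_{-2}=1, q_{-1}=0:
  i=0: a_0=9, p_0 = 9*1 + 0 = 9, q_0 = 9*0 + 1 = 1.
  i=1: a_1=8, p_1 = 8*9 + 1 = 73, q_1 = 8*1 + 0 = 8.
  i=2: a_2=6, p_2 = 6*73 + 9 = 447, q_2 = 6*8 + 1 = 49.
  i=3: a_3=2, p_3 = 2*447 + 73 = 967, q_3 = 2*49 + 8 = 106.
  i=4: a_4=1, p_4 = 1*967 + 447 = 1414, q_4 = 1*106 + 49 = 155.
  i=5: a_5=4, p_5 = 4*1414 + 967 = 6623, q_5 = 4*155 + 106 = 726.

9/1, 73/8, 447/49, 967/106, 1414/155, 6623/726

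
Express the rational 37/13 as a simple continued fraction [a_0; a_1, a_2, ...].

Run the Euclidean algorithm on 37 and 13; the successive quotients are the partial quotients a_0, a_1, ... (each step inverts the fractional part left over by the previous one):
  37 = 2*13 + 11, so a_0 = 2.
  13 = 1*11 + 2, so a_1 = 1.
  11 = 5*2 + 1, so a_2 = 5.
  2 = 2*1 + 0, so a_3 = 2.
The remainder reaches 0 after 4 divisions, so the expansion has 4 partial quotients, read off in order.

[2; 1, 5, 2]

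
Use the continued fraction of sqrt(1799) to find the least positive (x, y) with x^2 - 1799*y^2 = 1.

First expand sqrt(1799) as a continued fraction. With x_i = (sqrt(1799) + m_i)/d_i and (m_0, d_0) = (0, 1): a_0 = floor(sqrt(1799)) = 42, since 42^2 = 1764 <= 1799 < 1849 = 43^2.
Iterate m_{i+1} = d_i*a_i - m_i, d_{i+1} = (1799 - m_{i+1}^2)/d_i, a_{i+1} = floor((a_0 + m_{i+1})/d_{i+1}):
  m_1 = 1*42 - 0 = 42, d_1 = (1799 - 42^2)/1 = 35/1 = 35, a_1 = floor((42 + 42)/35) = 2.
  m_2 = 35*2 - 42 = 28, d_2 = (1799 - 28^2)/35 = 1015/35 = 29, a_2 = floor((42 + 28)/29) = 2.
  m_3 = 29*2 - 28 = 30, d_3 = (1799 - 30^2)/29 = 899/29 = 31, a_3 = floor((42 + 30)/31) = 2.
  m_4 = 31*2 - 30 = 32, d_4 = (1799 - 32^2)/31 = 775/31 = 25, a_4 = floor((42 + 32)/25) = 2.
  m_5 = 25*2 - 32 = 18, d_5 = (1799 - 18^2)/25 = 1475/25 = 59, a_5 = floor((42 + 18)/59) = 1.
  m_6 = 59*1 - 18 = 41, d_6 = (1799 - 41^2)/59 = 118/59 = 2, a_6 = floor((42 + 41)/2) = 41.
  m_7 = 2*41 - 41 = 41, d_7 = (1799 - 41^2)/2 = 118/2 = 59, a_7 = floor((42 + 41)/59) = 1.
  m_8 = 59*1 - 41 = 18, d_8 = (1799 - 18^2)/59 = 1475/59 = 25, a_8 = floor((42 + 18)/25) = 2.
  m_9 = 25*2 - 18 = 32, d_9 = (1799 - 32^2)/25 = 775/25 = 31, a_9 = floor((42 + 32)/31) = 2.
  m_10 = 31*2 - 32 = 30, d_10 = (1799 - 30^2)/31 = 899/31 = 29, a_10 = floor((42 + 30)/29) = 2.
  m_11 = 29*2 - 30 = 28, d_11 = (1799 - 28^2)/29 = 1015/29 = 35, a_11 = floor((42 + 28)/35) = 2.
  m_12 = 35*2 - 28 = 42, d_12 = (1799 - 42^2)/35 = 35/35 = 1, a_12 = floor((42 + 42)/1) = 84.
  m_13 = 1*84 - 42 = 42, d_13 = (1799 - 42^2)/1 = 35/1 = 35: (m_13, d_13) = (m_1, d_1) = (42, 35), so from here the quotients repeat a_1, ..., a_12; the period length is 12.
So sqrt(1799) = [42; (2, 2, 2, 2, 1, 41, 1, 2, 2, 2, 2, 84)] with period length k = 12.
k is even, so the fundamental solution of x^2 - 1799y^2 = 1 is (p_{k-1}, q_{k-1}) = (p_11, q_11); compute convergents through index 11.
Convergents (p_i = a_i*p_{i-1} + p_{i-2}, q_i = a_i*q_{i-1} + q_{i-2} with p_{-2}=0, p_{-1}=1, q_{-2}=1, q_{-1}=0):
  i=0: a_0=42, p_0 = 42*1 + 0 = 42, q_0 = 42*0 + 1 = 1.
  i=1: a_1=2, p_1 = 2*42 + 1 = 85, q_1 = 2*1 + 0 = 2.
  i=2: a_2=2, p_2 = 2*85 + 42 = 212, q_2 = 2*2 + 1 = 5.
  i=3: a_3=2, p_3 = 2*212 + 85 = 509, q_3 = 2*5 + 2 = 12.
  i=4: a_4=2, p_4 = 2*509 + 212 = 1230, q_4 = 2*12 + 5 = 29.
  i=5: a_5=1, p_5 = 1*1230 + 509 = 1739, q_5 = 1*29 + 12 = 41.
  i=6: a_6=41, p_6 = 41*1739 + 1230 = 72529, q_6 = 41*41 + 29 = 1710.
  i=7: a_7=1, p_7 = 1*72529 + 1739 = 74268, q_7 = 1*1710 + 41 = 1751.
  i=8: a_8=2, p_8 = 2*74268 + 72529 = 221065, q_8 = 2*1751 + 1710 = 5212.
  i=9: a_9=2, p_9 = 2*221065 + 74268 = 516398, q_9 = 2*5212 + 1751 = 12175.
  i=10: a_10=2, p_10 = 2*516398 + 221065 = 1253861, q_10 = 2*12175 + 5212 = 29562.
  i=11: a_11=2, p_11 = 2*1253861 + 516398 = 3024120, q_11 = 2*29562 + 12175 = 71299.
Check: 3024120^2 - 1799*71299^2 = 9145301774400 - 9145301774399 = 1, so (x, y) = (3024120, 71299) solves the equation, and by the theorem it is the least positive solution.

(x, y) = (3024120, 71299)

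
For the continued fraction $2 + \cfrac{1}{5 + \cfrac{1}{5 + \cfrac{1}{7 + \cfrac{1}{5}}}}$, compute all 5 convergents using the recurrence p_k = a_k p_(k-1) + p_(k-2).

Using the convergent recurrence p_i = a_i*p_{i-1} + p_{i-2}, q_i = a_i*q_{i-1} + q_{i-2} with p_{-2}=0, p_{-1}=1, q_{-2}=1, q_{-1}=0:
  i=0: a_0=2, p_0 = 2*1 + 0 = 2, q_0 = 2*0 + 1 = 1.
  i=1: a_1=5, p_1 = 5*2 + 1 = 11, q_1 = 5*1 + 0 = 5.
  i=2: a_2=5, p_2 = 5*11 + 2 = 57, q_2 = 5*5 + 1 = 26.
  i=3: a_3=7, p_3 = 7*57 + 11 = 410, q_3 = 7*26 + 5 = 187.
  i=4: a_4=5, p_4 = 5*410 + 57 = 2107, q_4 = 5*187 + 26 = 961.

2/1, 11/5, 57/26, 410/187, 2107/961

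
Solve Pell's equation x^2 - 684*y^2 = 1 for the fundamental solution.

(x, y) = (57799, 2210)

First expand sqrt(684) as a continued fraction. With x_i = (sqrt(684) + m_i)/d_i and (m_0, d_0) = (0, 1): a_0 = floor(sqrt(684)) = 26, since 26^2 = 676 <= 684 < 729 = 27^2.
Iterate m_{i+1} = d_i*a_i - m_i, d_{i+1} = (684 - m_{i+1}^2)/d_i, a_{i+1} = floor((a_0 + m_{i+1})/d_{i+1}):
  m_1 = 1*26 - 0 = 26, d_1 = (684 - 26^2)/1 = 8/1 = 8, a_1 = floor((26 + 26)/8) = 6.
  m_2 = 8*6 - 26 = 22, d_2 = (684 - 22^2)/8 = 200/8 = 25, a_2 = floor((26 + 22)/25) = 1.
  m_3 = 25*1 - 22 = 3, d_3 = (684 - 3^2)/25 = 675/25 = 27, a_3 = floor((26 + 3)/27) = 1.
  m_4 = 27*1 - 3 = 24, d_4 = (684 - 24^2)/27 = 108/27 = 4, a_4 = floor((26 + 24)/4) = 12.
  m_5 = 4*12 - 24 = 24, d_5 = (684 - 24^2)/4 = 108/4 = 27, a_5 = floor((26 + 24)/27) = 1.
  m_6 = 27*1 - 24 = 3, d_6 = (684 - 3^2)/27 = 675/27 = 25, a_6 = floor((26 + 3)/25) = 1.
  m_7 = 25*1 - 3 = 22, d_7 = (684 - 22^2)/25 = 200/25 = 8, a_7 = floor((26 + 22)/8) = 6.
  m_8 = 8*6 - 22 = 26, d_8 = (684 - 26^2)/8 = 8/8 = 1, a_8 = floor((26 + 26)/1) = 52.
  m_9 = 1*52 - 26 = 26, d_9 = (684 - 26^2)/1 = 8/1 = 8: (m_9, d_9) = (m_1, d_1) = (26, 8), so from here the quotients repeat a_1, ..., a_8; the period length is 8.
So sqrt(684) = [26; (6, 1, 1, 12, 1, 1, 6, 52)] with period length k = 8.
k is even, so the fundamental solution of x^2 - 684y^2 = 1 is (p_{k-1}, q_{k-1}) = (p_7, q_7); compute convergents through index 7.
Convergents (p_i = a_i*p_{i-1} + p_{i-2}, q_i = a_i*q_{i-1} + q_{i-2} with p_{-2}=0, p_{-1}=1, q_{-2}=1, q_{-1}=0):
  i=0: a_0=26, p_0 = 26*1 + 0 = 26, q_0 = 26*0 + 1 = 1.
  i=1: a_1=6, p_1 = 6*26 + 1 = 157, q_1 = 6*1 + 0 = 6.
  i=2: a_2=1, p_2 = 1*157 + 26 = 183, q_2 = 1*6 + 1 = 7.
  i=3: a_3=1, p_3 = 1*183 + 157 = 340, q_3 = 1*7 + 6 = 13.
  i=4: a_4=12, p_4 = 12*340 + 183 = 4263, q_4 = 12*13 + 7 = 163.
  i=5: a_5=1, p_5 = 1*4263 + 340 = 4603, q_5 = 1*163 + 13 = 176.
  i=6: a_6=1, p_6 = 1*4603 + 4263 = 8866, q_6 = 1*176 + 163 = 339.
  i=7: a_7=6, p_7 = 6*8866 + 4603 = 57799, q_7 = 6*339 + 176 = 2210.
Check: 57799^2 - 684*2210^2 = 3340724401 - 3340724400 = 1, so (x, y) = (57799, 2210) solves the equation, and by the theorem it is the least positive solution.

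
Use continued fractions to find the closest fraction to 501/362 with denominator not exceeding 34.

18/13

Expand x = 501/362 as a continued fraction with the Euclidean algorithm:
  501 = 1*362 + 139, so a_0 = 1.
  362 = 2*139 + 84, so a_1 = 2.
  139 = 1*84 + 55, so a_2 = 1.
  84 = 1*55 + 29, so a_3 = 1.
  55 = 1*29 + 26, so a_4 = 1.
  29 = 1*26 + 3, so a_5 = 1.
  26 = 8*3 + 2, so a_6 = 8.
  3 = 1*2 + 1, so a_7 = 1.
  2 = 2*1 + 0, so a_8 = 2.
so x = [1; 2, 1, 1, 1, 1, 8, 1, 2].
Convergents (p_i = a_i*p_{i-1} + p_{i-2}, q_i = a_i*q_{i-1} + q_{i-2} with p_{-2}=0, p_{-1}=1, q_{-2}=1, q_{-1}=0), until the denominator exceeds 34:
  i=0: a_0=1, p_0 = 1*1 + 0 = 1, q_0 = 1*0 + 1 = 1.
  i=1: a_1=2, p_1 = 2*1 + 1 = 3, q_1 = 2*1 + 0 = 2.
  i=2: a_2=1, p_2 = 1*3 + 1 = 4, q_2 = 1*2 + 1 = 3.
  i=3: a_3=1, p_3 = 1*4 + 3 = 7, q_3 = 1*3 + 2 = 5.
  i=4: a_4=1, p_4 = 1*7 + 4 = 11, q_4 = 1*5 + 3 = 8.
  i=5: a_5=1, p_5 = 1*11 + 7 = 18, q_5 = 1*8 + 5 = 13.
  i=6: a_6=8, p_6 = 8*18 + 11 = 155, q_6 = 8*13 + 8 = 112.
q_6 = 112 > 34, so the last convergent with denominator <= 34 is p_5/q_5 = 18/13.
The closest fraction with denominator <= 34 is either p_5/q_5 or the intermediate fraction (k*p_5 + p_4)/(k*q_5 + q_4) with the largest k >= 1 whose denominator stays <= 34; these approach x as k grows, and every other convergent or intermediate fraction in range is farther away.
Largest k: floor((34 - q_4)/q_5) = floor((34 - 8)/13) = 2.
That gives (2*18 + 11)/(2*13 + 8) = 47/34.
Compare the errors: |x - 18/13| = |501*13 - 18*362|/(362*13) = 3/4706, and |x - 47/34| = |501*34 - 47*362|/(362*34) = 20/12308.
Cross-multiplying, 3*12308 = 36924 < 94120 = 20*4706, so 3/4706 is smaller: the convergent 18/13 is closer to x than 47/34.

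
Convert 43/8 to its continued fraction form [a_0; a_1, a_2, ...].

[5; 2, 1, 2]

Run the Euclidean algorithm on 43 and 8; the successive quotients are the partial quotients a_0, a_1, ... (each step inverts the fractional part left over by the previous one):
  43 = 5*8 + 3, so a_0 = 5.
  8 = 2*3 + 2, so a_1 = 2.
  3 = 1*2 + 1, so a_2 = 1.
  2 = 2*1 + 0, so a_3 = 2.
The remainder reaches 0 after 4 divisions, so the expansion has 4 partial quotients, read off in order.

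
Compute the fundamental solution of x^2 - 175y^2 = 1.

First expand sqrt(175) as a continued fraction. With x_i = (sqrt(175) + m_i)/d_i and (m_0, d_0) = (0, 1): a_0 = floor(sqrt(175)) = 13, since 13^2 = 169 <= 175 < 196 = 14^2.
Iterate m_{i+1} = d_i*a_i - m_i, d_{i+1} = (175 - m_{i+1}^2)/d_i, a_{i+1} = floor((a_0 + m_{i+1})/d_{i+1}):
  m_1 = 1*13 - 0 = 13, d_1 = (175 - 13^2)/1 = 6/1 = 6, a_1 = floor((13 + 13)/6) = 4.
  m_2 = 6*4 - 13 = 11, d_2 = (175 - 11^2)/6 = 54/6 = 9, a_2 = floor((13 + 11)/9) = 2.
  m_3 = 9*2 - 11 = 7, d_3 = (175 - 7^2)/9 = 126/9 = 14, a_3 = floor((13 + 7)/14) = 1.
  m_4 = 14*1 - 7 = 7, d_4 = (175 - 7^2)/14 = 126/14 = 9, a_4 = floor((13 + 7)/9) = 2.
  m_5 = 9*2 - 7 = 11, d_5 = (175 - 11^2)/9 = 54/9 = 6, a_5 = floor((13 + 11)/6) = 4.
  m_6 = 6*4 - 11 = 13, d_6 = (175 - 13^2)/6 = 6/6 = 1, a_6 = floor((13 + 13)/1) = 26.
  m_7 = 1*26 - 13 = 13, d_7 = (175 - 13^2)/1 = 6/1 = 6: (m_7, d_7) = (m_1, d_1) = (13, 6), so from here the quotients repeat a_1, ..., a_6; the period length is 6.
So sqrt(175) = [13; (4, 2, 1, 2, 4, 26)] with period length k = 6.
k is even, so the fundamental solution of x^2 - 175y^2 = 1 is (p_{k-1}, q_{k-1}) = (p_5, q_5); compute convergents through index 5.
Convergents (p_i = a_i*p_{i-1} + p_{i-2}, q_i = a_i*q_{i-1} + q_{i-2} with p_{-2}=0, p_{-1}=1, q_{-2}=1, q_{-1}=0):
  i=0: a_0=13, p_0 = 13*1 + 0 = 13, q_0 = 13*0 + 1 = 1.
  i=1: a_1=4, p_1 = 4*13 + 1 = 53, q_1 = 4*1 + 0 = 4.
  i=2: a_2=2, p_2 = 2*53 + 13 = 119, q_2 = 2*4 + 1 = 9.
  i=3: a_3=1, p_3 = 1*119 + 53 = 172, q_3 = 1*9 + 4 = 13.
  i=4: a_4=2, p_4 = 2*172 + 119 = 463, q_4 = 2*13 + 9 = 35.
  i=5: a_5=4, p_5 = 4*463 + 172 = 2024, q_5 = 4*35 + 13 = 153.
Check: 2024^2 - 175*153^2 = 4096576 - 4096575 = 1, so (x, y) = (2024, 153) solves the equation, and by the theorem it is the least positive solution.

(x, y) = (2024, 153)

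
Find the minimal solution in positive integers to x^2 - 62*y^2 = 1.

First expand sqrt(62) as a continued fraction. With x_i = (sqrt(62) + m_i)/d_i and (m_0, d_0) = (0, 1): a_0 = floor(sqrt(62)) = 7, since 7^2 = 49 <= 62 < 64 = 8^2.
Iterate m_{i+1} = d_i*a_i - m_i, d_{i+1} = (62 - m_{i+1}^2)/d_i, a_{i+1} = floor((a_0 + m_{i+1})/d_{i+1}):
  m_1 = 1*7 - 0 = 7, d_1 = (62 - 7^2)/1 = 13/1 = 13, a_1 = floor((7 + 7)/13) = 1.
  m_2 = 13*1 - 7 = 6, d_2 = (62 - 6^2)/13 = 26/13 = 2, a_2 = floor((7 + 6)/2) = 6.
  m_3 = 2*6 - 6 = 6, d_3 = (62 - 6^2)/2 = 26/2 = 13, a_3 = floor((7 + 6)/13) = 1.
  m_4 = 13*1 - 6 = 7, d_4 = (62 - 7^2)/13 = 13/13 = 1, a_4 = floor((7 + 7)/1) = 14.
  m_5 = 1*14 - 7 = 7, d_5 = (62 - 7^2)/1 = 13/1 = 13: (m_5, d_5) = (m_1, d_1) = (7, 13), so from here the quotients repeat a_1, ..., a_4; the period length is 4.
So sqrt(62) = [7; (1, 6, 1, 14)] with period length k = 4.
k is even, so the fundamental solution of x^2 - 62y^2 = 1 is (p_{k-1}, q_{k-1}) = (p_3, q_3); compute convergents through index 3.
Convergents (p_i = a_i*p_{i-1} + p_{i-2}, q_i = a_i*q_{i-1} + q_{i-2} with p_{-2}=0, p_{-1}=1, q_{-2}=1, q_{-1}=0):
  i=0: a_0=7, p_0 = 7*1 + 0 = 7, q_0 = 7*0 + 1 = 1.
  i=1: a_1=1, p_1 = 1*7 + 1 = 8, q_1 = 1*1 + 0 = 1.
  i=2: a_2=6, p_2 = 6*8 + 7 = 55, q_2 = 6*1 + 1 = 7.
  i=3: a_3=1, p_3 = 1*55 + 8 = 63, q_3 = 1*7 + 1 = 8.
Check: 63^2 - 62*8^2 = 3969 - 3968 = 1, so (x, y) = (63, 8) solves the equation, and by the theorem it is the least positive solution.

(x, y) = (63, 8)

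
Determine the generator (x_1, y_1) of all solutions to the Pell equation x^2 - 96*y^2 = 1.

(x, y) = (49, 5)

First expand sqrt(96) as a continued fraction. With x_i = (sqrt(96) + m_i)/d_i and (m_0, d_0) = (0, 1): a_0 = floor(sqrt(96)) = 9, since 9^2 = 81 <= 96 < 100 = 10^2.
Iterate m_{i+1} = d_i*a_i - m_i, d_{i+1} = (96 - m_{i+1}^2)/d_i, a_{i+1} = floor((a_0 + m_{i+1})/d_{i+1}):
  m_1 = 1*9 - 0 = 9, d_1 = (96 - 9^2)/1 = 15/1 = 15, a_1 = floor((9 + 9)/15) = 1.
  m_2 = 15*1 - 9 = 6, d_2 = (96 - 6^2)/15 = 60/15 = 4, a_2 = floor((9 + 6)/4) = 3.
  m_3 = 4*3 - 6 = 6, d_3 = (96 - 6^2)/4 = 60/4 = 15, a_3 = floor((9 + 6)/15) = 1.
  m_4 = 15*1 - 6 = 9, d_4 = (96 - 9^2)/15 = 15/15 = 1, a_4 = floor((9 + 9)/1) = 18.
  m_5 = 1*18 - 9 = 9, d_5 = (96 - 9^2)/1 = 15/1 = 15: (m_5, d_5) = (m_1, d_1) = (9, 15), so from here the quotients repeat a_1, ..., a_4; the period length is 4.
So sqrt(96) = [9; (1, 3, 1, 18)] with period length k = 4.
k is even, so the fundamental solution of x^2 - 96y^2 = 1 is (p_{k-1}, q_{k-1}) = (p_3, q_3); compute convergents through index 3.
Convergents (p_i = a_i*p_{i-1} + p_{i-2}, q_i = a_i*q_{i-1} + q_{i-2} with p_{-2}=0, p_{-1}=1, q_{-2}=1, q_{-1}=0):
  i=0: a_0=9, p_0 = 9*1 + 0 = 9, q_0 = 9*0 + 1 = 1.
  i=1: a_1=1, p_1 = 1*9 + 1 = 10, q_1 = 1*1 + 0 = 1.
  i=2: a_2=3, p_2 = 3*10 + 9 = 39, q_2 = 3*1 + 1 = 4.
  i=3: a_3=1, p_3 = 1*39 + 10 = 49, q_3 = 1*4 + 1 = 5.
Check: 49^2 - 96*5^2 = 2401 - 2400 = 1, so (x, y) = (49, 5) solves the equation, and by the theorem it is the least positive solution.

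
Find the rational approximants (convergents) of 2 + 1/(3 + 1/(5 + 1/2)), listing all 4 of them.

Using the convergent recurrence p_i = a_i*p_{i-1} + p_{i-2}, q_i = a_i*q_{i-1} + q_{i-2} with p_{-2}=0, p_{-1}=1, q_{-2}=1, q_{-1}=0:
  i=0: a_0=2, p_0 = 2*1 + 0 = 2, q_0 = 2*0 + 1 = 1.
  i=1: a_1=3, p_1 = 3*2 + 1 = 7, q_1 = 3*1 + 0 = 3.
  i=2: a_2=5, p_2 = 5*7 + 2 = 37, q_2 = 5*3 + 1 = 16.
  i=3: a_3=2, p_3 = 2*37 + 7 = 81, q_3 = 2*16 + 3 = 35.

2/1, 7/3, 37/16, 81/35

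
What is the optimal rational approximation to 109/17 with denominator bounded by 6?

Expand x = 109/17 as a continued fraction with the Euclidean algorithm:
  109 = 6*17 + 7, so a_0 = 6.
  17 = 2*7 + 3, so a_1 = 2.
  7 = 2*3 + 1, so a_2 = 2.
  3 = 3*1 + 0, so a_3 = 3.
so x = [6; 2, 2, 3].
Convergents (p_i = a_i*p_{i-1} + p_{i-2}, q_i = a_i*q_{i-1} + q_{i-2} with p_{-2}=0, p_{-1}=1, q_{-2}=1, q_{-1}=0), until the denominator exceeds 6:
  i=0: a_0=6, p_0 = 6*1 + 0 = 6, q_0 = 6*0 + 1 = 1.
  i=1: a_1=2, p_1 = 2*6 + 1 = 13, q_1 = 2*1 + 0 = 2.
  i=2: a_2=2, p_2 = 2*13 + 6 = 32, q_2 = 2*2 + 1 = 5.
  i=3: a_3=3, p_3 = 3*32 + 13 = 109, q_3 = 3*5 + 2 = 17.
q_3 = 17 > 6, so the last convergent with denominator <= 6 is p_2/q_2 = 32/5.
The closest fraction with denominator <= 6 is either p_2/q_2 or the intermediate fraction (k*p_2 + p_1)/(k*q_2 + q_1) with the largest k >= 1 whose denominator stays <= 6; these approach x as k grows, and every other convergent or intermediate fraction in range is farther away.
Largest k: floor((6 - q_1)/q_2) = floor((6 - 2)/5) = 0.
Since k = 0, no intermediate fraction beyond p_2/q_2 has denominator <= 6, so the convergent 32/5 is the closest (its error is |109*5 - 32*17|/(17*5) = 1/85).

32/5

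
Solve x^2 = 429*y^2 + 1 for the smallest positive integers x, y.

(x, y) = (1524095, 73584)

First expand sqrt(429) as a continued fraction. With x_i = (sqrt(429) + m_i)/d_i and (m_0, d_0) = (0, 1): a_0 = floor(sqrt(429)) = 20, since 20^2 = 400 <= 429 < 441 = 21^2.
Iterate m_{i+1} = d_i*a_i - m_i, d_{i+1} = (429 - m_{i+1}^2)/d_i, a_{i+1} = floor((a_0 + m_{i+1})/d_{i+1}):
  m_1 = 1*20 - 0 = 20, d_1 = (429 - 20^2)/1 = 29/1 = 29, a_1 = floor((20 + 20)/29) = 1.
  m_2 = 29*1 - 20 = 9, d_2 = (429 - 9^2)/29 = 348/29 = 12, a_2 = floor((20 + 9)/12) = 2.
  m_3 = 12*2 - 9 = 15, d_3 = (429 - 15^2)/12 = 204/12 = 17, a_3 = floor((20 + 15)/17) = 2.
  m_4 = 17*2 - 15 = 19, d_4 = (429 - 19^2)/17 = 68/17 = 4, a_4 = floor((20 + 19)/4) = 9.
  m_5 = 4*9 - 19 = 17, d_5 = (429 - 17^2)/4 = 140/4 = 35, a_5 = floor((20 + 17)/35) = 1.
  m_6 = 35*1 - 17 = 18, d_6 = (429 - 18^2)/35 = 105/35 = 3, a_6 = floor((20 + 18)/3) = 12.
  m_7 = 3*12 - 18 = 18, d_7 = (429 - 18^2)/3 = 105/3 = 35, a_7 = floor((20 + 18)/35) = 1.
  m_8 = 35*1 - 18 = 17, d_8 = (429 - 17^2)/35 = 140/35 = 4, a_8 = floor((20 + 17)/4) = 9.
  m_9 = 4*9 - 17 = 19, d_9 = (429 - 19^2)/4 = 68/4 = 17, a_9 = floor((20 + 19)/17) = 2.
  m_10 = 17*2 - 19 = 15, d_10 = (429 - 15^2)/17 = 204/17 = 12, a_10 = floor((20 + 15)/12) = 2.
  m_11 = 12*2 - 15 = 9, d_11 = (429 - 9^2)/12 = 348/12 = 29, a_11 = floor((20 + 9)/29) = 1.
  m_12 = 29*1 - 9 = 20, d_12 = (429 - 20^2)/29 = 29/29 = 1, a_12 = floor((20 + 20)/1) = 40.
  m_13 = 1*40 - 20 = 20, d_13 = (429 - 20^2)/1 = 29/1 = 29: (m_13, d_13) = (m_1, d_1) = (20, 29), so from here the quotients repeat a_1, ..., a_12; the period length is 12.
So sqrt(429) = [20; (1, 2, 2, 9, 1, 12, 1, 9, 2, 2, 1, 40)] with period length k = 12.
k is even, so the fundamental solution of x^2 - 429y^2 = 1 is (p_{k-1}, q_{k-1}) = (p_11, q_11); compute convergents through index 11.
Convergents (p_i = a_i*p_{i-1} + p_{i-2}, q_i = a_i*q_{i-1} + q_{i-2} with p_{-2}=0, p_{-1}=1, q_{-2}=1, q_{-1}=0):
  i=0: a_0=20, p_0 = 20*1 + 0 = 20, q_0 = 20*0 + 1 = 1.
  i=1: a_1=1, p_1 = 1*20 + 1 = 21, q_1 = 1*1 + 0 = 1.
  i=2: a_2=2, p_2 = 2*21 + 20 = 62, q_2 = 2*1 + 1 = 3.
  i=3: a_3=2, p_3 = 2*62 + 21 = 145, q_3 = 2*3 + 1 = 7.
  i=4: a_4=9, p_4 = 9*145 + 62 = 1367, q_4 = 9*7 + 3 = 66.
  i=5: a_5=1, p_5 = 1*1367 + 145 = 1512, q_5 = 1*66 + 7 = 73.
  i=6: a_6=12, p_6 = 12*1512 + 1367 = 19511, q_6 = 12*73 + 66 = 942.
  i=7: a_7=1, p_7 = 1*19511 + 1512 = 21023, q_7 = 1*942 + 73 = 1015.
  i=8: a_8=9, p_8 = 9*21023 + 19511 = 208718, q_8 = 9*1015 + 942 = 10077.
  i=9: a_9=2, p_9 = 2*208718 + 21023 = 438459, q_9 = 2*10077 + 1015 = 21169.
  i=10: a_10=2, p_10 = 2*438459 + 208718 = 1085636, q_10 = 2*21169 + 10077 = 52415.
  i=11: a_11=1, p_11 = 1*1085636 + 438459 = 1524095, q_11 = 1*52415 + 21169 = 73584.
Check: 1524095^2 - 429*73584^2 = 2322865569025 - 2322865569024 = 1, so (x, y) = (1524095, 73584) solves the equation, and by the theorem it is the least positive solution.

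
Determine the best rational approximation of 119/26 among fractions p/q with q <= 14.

Expand x = 119/26 as a continued fraction with the Euclidean algorithm:
  119 = 4*26 + 15, so a_0 = 4.
  26 = 1*15 + 11, so a_1 = 1.
  15 = 1*11 + 4, so a_2 = 1.
  11 = 2*4 + 3, so a_3 = 2.
  4 = 1*3 + 1, so a_4 = 1.
  3 = 3*1 + 0, so a_5 = 3.
so x = [4; 1, 1, 2, 1, 3].
Convergents (p_i = a_i*p_{i-1} + p_{i-2}, q_i = a_i*q_{i-1} + q_{i-2} with p_{-2}=0, p_{-1}=1, q_{-2}=1, q_{-1}=0), until the denominator exceeds 14:
  i=0: a_0=4, p_0 = 4*1 + 0 = 4, q_0 = 4*0 + 1 = 1.
  i=1: a_1=1, p_1 = 1*4 + 1 = 5, q_1 = 1*1 + 0 = 1.
  i=2: a_2=1, p_2 = 1*5 + 4 = 9, q_2 = 1*1 + 1 = 2.
  i=3: a_3=2, p_3 = 2*9 + 5 = 23, q_3 = 2*2 + 1 = 5.
  i=4: a_4=1, p_4 = 1*23 + 9 = 32, q_4 = 1*5 + 2 = 7.
  i=5: a_5=3, p_5 = 3*32 + 23 = 119, q_5 = 3*7 + 5 = 26.
q_5 = 26 > 14, so the last convergent with denominator <= 14 is p_4/q_4 = 32/7.
The closest fraction with denominator <= 14 is either p_4/q_4 or the intermediate fraction (k*p_4 + p_3)/(k*q_4 + q_3) with the largest k >= 1 whose denominator stays <= 14; these approach x as k grows, and every other convergent or intermediate fraction in range is farther away.
Largest k: floor((14 - q_3)/q_4) = floor((14 - 5)/7) = 1.
That gives (1*32 + 23)/(1*7 + 5) = 55/12.
Compare the errors: |x - 32/7| = |119*7 - 32*26|/(26*7) = 1/182, and |x - 55/12| = |119*12 - 55*26|/(26*12) = 2/312.
Cross-multiplying, 1*312 = 312 < 364 = 2*182, so 1/182 is smaller: the convergent 32/7 is closer to x than 55/12.

32/7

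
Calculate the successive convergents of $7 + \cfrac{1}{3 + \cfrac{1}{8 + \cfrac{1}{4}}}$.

7/1, 22/3, 183/25, 754/103

Using the convergent recurrence p_i = a_i*p_{i-1} + p_{i-2}, q_i = a_i*q_{i-1} + q_{i-2} with p_{-2}=0, p_{-1}=1, q_{-2}=1, q_{-1}=0:
  i=0: a_0=7, p_0 = 7*1 + 0 = 7, q_0 = 7*0 + 1 = 1.
  i=1: a_1=3, p_1 = 3*7 + 1 = 22, q_1 = 3*1 + 0 = 3.
  i=2: a_2=8, p_2 = 8*22 + 7 = 183, q_2 = 8*3 + 1 = 25.
  i=3: a_3=4, p_3 = 4*183 + 22 = 754, q_3 = 4*25 + 3 = 103.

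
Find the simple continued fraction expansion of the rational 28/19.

[1; 2, 9]

Run the Euclidean algorithm on 28 and 19; the successive quotients are the partial quotients a_0, a_1, ... (each step inverts the fractional part left over by the previous one):
  28 = 1*19 + 9, so a_0 = 1.
  19 = 2*9 + 1, so a_1 = 2.
  9 = 9*1 + 0, so a_2 = 9.
The remainder reaches 0 after 3 divisions, so the expansion has 3 partial quotients, read off in order.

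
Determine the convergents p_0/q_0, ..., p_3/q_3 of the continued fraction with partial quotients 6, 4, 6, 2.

Using the convergent recurrence p_i = a_i*p_{i-1} + p_{i-2}, q_i = a_i*q_{i-1} + q_{i-2} with p_{-2}=0, p_{-1}=1, q_{-2}=1, q_{-1}=0:
  i=0: a_0=6, p_0 = 6*1 + 0 = 6, q_0 = 6*0 + 1 = 1.
  i=1: a_1=4, p_1 = 4*6 + 1 = 25, q_1 = 4*1 + 0 = 4.
  i=2: a_2=6, p_2 = 6*25 + 6 = 156, q_2 = 6*4 + 1 = 25.
  i=3: a_3=2, p_3 = 2*156 + 25 = 337, q_3 = 2*25 + 4 = 54.

6/1, 25/4, 156/25, 337/54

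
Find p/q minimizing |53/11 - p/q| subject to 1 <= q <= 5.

Expand x = 53/11 as a continued fraction with the Euclidean algorithm:
  53 = 4*11 + 9, so a_0 = 4.
  11 = 1*9 + 2, so a_1 = 1.
  9 = 4*2 + 1, so a_2 = 4.
  2 = 2*1 + 0, so a_3 = 2.
so x = [4; 1, 4, 2].
Convergents (p_i = a_i*p_{i-1} + p_{i-2}, q_i = a_i*q_{i-1} + q_{i-2} with p_{-2}=0, p_{-1}=1, q_{-2}=1, q_{-1}=0), until the denominator exceeds 5:
  i=0: a_0=4, p_0 = 4*1 + 0 = 4, q_0 = 4*0 + 1 = 1.
  i=1: a_1=1, p_1 = 1*4 + 1 = 5, q_1 = 1*1 + 0 = 1.
  i=2: a_2=4, p_2 = 4*5 + 4 = 24, q_2 = 4*1 + 1 = 5.
  i=3: a_3=2, p_3 = 2*24 + 5 = 53, q_3 = 2*5 + 1 = 11.
q_3 = 11 > 5, so the last convergent with denominator <= 5 is p_2/q_2 = 24/5.
The closest fraction with denominator <= 5 is either p_2/q_2 or the intermediate fraction (k*p_2 + p_1)/(k*q_2 + q_1) with the largest k >= 1 whose denominator stays <= 5; these approach x as k grows, and every other convergent or intermediate fraction in range is farther away.
Largest k: floor((5 - q_1)/q_2) = floor((5 - 1)/5) = 0.
Since k = 0, no intermediate fraction beyond p_2/q_2 has denominator <= 5, so the convergent 24/5 is the closest (its error is |53*5 - 24*11|/(11*5) = 1/55).

24/5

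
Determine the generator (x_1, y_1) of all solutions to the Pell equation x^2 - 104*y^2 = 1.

(x, y) = (51, 5)

First expand sqrt(104) as a continued fraction. With x_i = (sqrt(104) + m_i)/d_i and (m_0, d_0) = (0, 1): a_0 = floor(sqrt(104)) = 10, since 10^2 = 100 <= 104 < 121 = 11^2.
Iterate m_{i+1} = d_i*a_i - m_i, d_{i+1} = (104 - m_{i+1}^2)/d_i, a_{i+1} = floor((a_0 + m_{i+1})/d_{i+1}):
  m_1 = 1*10 - 0 = 10, d_1 = (104 - 10^2)/1 = 4/1 = 4, a_1 = floor((10 + 10)/4) = 5.
  m_2 = 4*5 - 10 = 10, d_2 = (104 - 10^2)/4 = 4/4 = 1, a_2 = floor((10 + 10)/1) = 20.
  m_3 = 1*20 - 10 = 10, d_3 = (104 - 10^2)/1 = 4/1 = 4: (m_3, d_3) = (m_1, d_1) = (10, 4), so from here the quotients repeat a_1, a_2; the period length is 2.
So sqrt(104) = [10; (5, 20)] with period length k = 2.
k is even, so the fundamental solution of x^2 - 104y^2 = 1 is (p_{k-1}, q_{k-1}) = (p_1, q_1); compute convergents through index 1.
Convergents (p_i = a_i*p_{i-1} + p_{i-2}, q_i = a_i*q_{i-1} + q_{i-2} with p_{-2}=0, p_{-1}=1, q_{-2}=1, q_{-1}=0):
  i=0: a_0=10, p_0 = 10*1 + 0 = 10, q_0 = 10*0 + 1 = 1.
  i=1: a_1=5, p_1 = 5*10 + 1 = 51, q_1 = 5*1 + 0 = 5.
Check: 51^2 - 104*5^2 = 2601 - 2600 = 1, so (x, y) = (51, 5) solves the equation, and by the theorem it is the least positive solution.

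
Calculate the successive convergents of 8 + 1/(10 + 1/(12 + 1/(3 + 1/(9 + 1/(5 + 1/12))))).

Using the convergent recurrence p_i = a_i*p_{i-1} + p_{i-2}, q_i = a_i*q_{i-1} + q_{i-2} with p_{-2}=0, p_{-1}=1, q_{-2}=1, q_{-1}=0:
  i=0: a_0=8, p_0 = 8*1 + 0 = 8, q_0 = 8*0 + 1 = 1.
  i=1: a_1=10, p_1 = 10*8 + 1 = 81, q_1 = 10*1 + 0 = 10.
  i=2: a_2=12, p_2 = 12*81 + 8 = 980, q_2 = 12*10 + 1 = 121.
  i=3: a_3=3, p_3 = 3*980 + 81 = 3021, q_3 = 3*121 + 10 = 373.
  i=4: a_4=9, p_4 = 9*3021 + 980 = 28169, q_4 = 9*373 + 121 = 3478.
  i=5: a_5=5, p_5 = 5*28169 + 3021 = 143866, q_5 = 5*3478 + 373 = 17763.
  i=6: a_6=12, p_6 = 12*143866 + 28169 = 1754561, q_6 = 12*17763 + 3478 = 216634.

8/1, 81/10, 980/121, 3021/373, 28169/3478, 143866/17763, 1754561/216634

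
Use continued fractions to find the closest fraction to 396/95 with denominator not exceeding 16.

25/6

Expand x = 396/95 as a continued fraction with the Euclidean algorithm:
  396 = 4*95 + 16, so a_0 = 4.
  95 = 5*16 + 15, so a_1 = 5.
  16 = 1*15 + 1, so a_2 = 1.
  15 = 15*1 + 0, so a_3 = 15.
so x = [4; 5, 1, 15].
Convergents (p_i = a_i*p_{i-1} + p_{i-2}, q_i = a_i*q_{i-1} + q_{i-2} with p_{-2}=0, p_{-1}=1, q_{-2}=1, q_{-1}=0), until the denominator exceeds 16:
  i=0: a_0=4, p_0 = 4*1 + 0 = 4, q_0 = 4*0 + 1 = 1.
  i=1: a_1=5, p_1 = 5*4 + 1 = 21, q_1 = 5*1 + 0 = 5.
  i=2: a_2=1, p_2 = 1*21 + 4 = 25, q_2 = 1*5 + 1 = 6.
  i=3: a_3=15, p_3 = 15*25 + 21 = 396, q_3 = 15*6 + 5 = 95.
q_3 = 95 > 16, so the last convergent with denominator <= 16 is p_2/q_2 = 25/6.
The closest fraction with denominator <= 16 is either p_2/q_2 or the intermediate fraction (k*p_2 + p_1)/(k*q_2 + q_1) with the largest k >= 1 whose denominator stays <= 16; these approach x as k grows, and every other convergent or intermediate fraction in range is farther away.
Largest k: floor((16 - q_1)/q_2) = floor((16 - 5)/6) = 1.
That gives (1*25 + 21)/(1*6 + 5) = 46/11.
Compare the errors: |x - 25/6| = |396*6 - 25*95|/(95*6) = 1/570, and |x - 46/11| = |396*11 - 46*95|/(95*11) = 14/1045.
Cross-multiplying, 1*1045 = 1045 < 7980 = 14*570, so 1/570 is smaller: the convergent 25/6 is closer to x than 46/11.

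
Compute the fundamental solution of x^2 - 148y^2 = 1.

First expand sqrt(148) as a continued fraction. With x_i = (sqrt(148) + m_i)/d_i and (m_0, d_0) = (0, 1): a_0 = floor(sqrt(148)) = 12, since 12^2 = 144 <= 148 < 169 = 13^2.
Iterate m_{i+1} = d_i*a_i - m_i, d_{i+1} = (148 - m_{i+1}^2)/d_i, a_{i+1} = floor((a_0 + m_{i+1})/d_{i+1}):
  m_1 = 1*12 - 0 = 12, d_1 = (148 - 12^2)/1 = 4/1 = 4, a_1 = floor((12 + 12)/4) = 6.
  m_2 = 4*6 - 12 = 12, d_2 = (148 - 12^2)/4 = 4/4 = 1, a_2 = floor((12 + 12)/1) = 24.
  m_3 = 1*24 - 12 = 12, d_3 = (148 - 12^2)/1 = 4/1 = 4: (m_3, d_3) = (m_1, d_1) = (12, 4), so from here the quotients repeat a_1, a_2; the period length is 2.
So sqrt(148) = [12; (6, 24)] with period length k = 2.
k is even, so the fundamental solution of x^2 - 148y^2 = 1 is (p_{k-1}, q_{k-1}) = (p_1, q_1); compute convergents through index 1.
Convergents (p_i = a_i*p_{i-1} + p_{i-2}, q_i = a_i*q_{i-1} + q_{i-2} with p_{-2}=0, p_{-1}=1, q_{-2}=1, q_{-1}=0):
  i=0: a_0=12, p_0 = 12*1 + 0 = 12, q_0 = 12*0 + 1 = 1.
  i=1: a_1=6, p_1 = 6*12 + 1 = 73, q_1 = 6*1 + 0 = 6.
Check: 73^2 - 148*6^2 = 5329 - 5328 = 1, so (x, y) = (73, 6) solves the equation, and by the theorem it is the least positive solution.

(x, y) = (73, 6)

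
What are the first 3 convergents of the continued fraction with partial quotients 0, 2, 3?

Using the convergent recurrence p_i = a_i*p_{i-1} + p_{i-2}, q_i = a_i*q_{i-1} + q_{i-2} with p_{-2}=0, p_{-1}=1, q_{-2}=1, q_{-1}=0:
  i=0: a_0=0, p_0 = 0*1 + 0 = 0, q_0 = 0*0 + 1 = 1.
  i=1: a_1=2, p_1 = 2*0 + 1 = 1, q_1 = 2*1 + 0 = 2.
  i=2: a_2=3, p_2 = 3*1 + 0 = 3, q_2 = 3*2 + 1 = 7.

0/1, 1/2, 3/7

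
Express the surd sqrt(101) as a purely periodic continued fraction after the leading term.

[10; (20)]

Write x_i = (sqrt(101) + m_i)/d_i with (m_0, d_0) = (0, 1). a_0 = floor(sqrt(101)) = 10, since 10^2 = 100 <= 101 < 121 = 11^2.
Iterate m_{i+1} = d_i*a_i - m_i, d_{i+1} = (101 - m_{i+1}^2)/d_i, a_{i+1} = floor((a_0 + m_{i+1})/d_{i+1}):
  m_1 = 1*10 - 0 = 10, d_1 = (101 - 10^2)/1 = 1/1 = 1, a_1 = floor((10 + 10)/1) = 20.
  m_2 = 1*20 - 10 = 10, d_2 = (101 - 10^2)/1 = 1/1 = 1: (m_2, d_2) = (m_1, d_1) = (10, 1), so from here the quotient a_1 repeats; the period length is 1.
Hence the expansion of sqrt(101) is a_0 = 10 followed by the repeating block 20 (period 1).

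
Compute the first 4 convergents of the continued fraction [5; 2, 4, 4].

5/1, 11/2, 49/9, 207/38

Using the convergent recurrence p_i = a_i*p_{i-1} + p_{i-2}, q_i = a_i*q_{i-1} + q_{i-2} with p_{-2}=0, p_{-1}=1, q_{-2}=1, q_{-1}=0:
  i=0: a_0=5, p_0 = 5*1 + 0 = 5, q_0 = 5*0 + 1 = 1.
  i=1: a_1=2, p_1 = 2*5 + 1 = 11, q_1 = 2*1 + 0 = 2.
  i=2: a_2=4, p_2 = 4*11 + 5 = 49, q_2 = 4*2 + 1 = 9.
  i=3: a_3=4, p_3 = 4*49 + 11 = 207, q_3 = 4*9 + 2 = 38.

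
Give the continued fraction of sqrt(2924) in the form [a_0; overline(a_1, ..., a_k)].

Write x_i = (sqrt(2924) + m_i)/d_i with (m_0, d_0) = (0, 1). a_0 = floor(sqrt(2924)) = 54, since 54^2 = 2916 <= 2924 < 3025 = 55^2.
Iterate m_{i+1} = d_i*a_i - m_i, d_{i+1} = (2924 - m_{i+1}^2)/d_i, a_{i+1} = floor((a_0 + m_{i+1})/d_{i+1}):
  m_1 = 1*54 - 0 = 54, d_1 = (2924 - 54^2)/1 = 8/1 = 8, a_1 = floor((54 + 54)/8) = 13.
  m_2 = 8*13 - 54 = 50, d_2 = (2924 - 50^2)/8 = 424/8 = 53, a_2 = floor((54 + 50)/53) = 1.
  m_3 = 53*1 - 50 = 3, d_3 = (2924 - 3^2)/53 = 2915/53 = 55, a_3 = floor((54 + 3)/55) = 1.
  m_4 = 55*1 - 3 = 52, d_4 = (2924 - 52^2)/55 = 220/55 = 4, a_4 = floor((54 + 52)/4) = 26.
  m_5 = 4*26 - 52 = 52, d_5 = (2924 - 52^2)/4 = 220/4 = 55, a_5 = floor((54 + 52)/55) = 1.
  m_6 = 55*1 - 52 = 3, d_6 = (2924 - 3^2)/55 = 2915/55 = 53, a_6 = floor((54 + 3)/53) = 1.
  m_7 = 53*1 - 3 = 50, d_7 = (2924 - 50^2)/53 = 424/53 = 8, a_7 = floor((54 + 50)/8) = 13.
  m_8 = 8*13 - 50 = 54, d_8 = (2924 - 54^2)/8 = 8/8 = 1, a_8 = floor((54 + 54)/1) = 108.
  m_9 = 1*108 - 54 = 54, d_9 = (2924 - 54^2)/1 = 8/1 = 8: (m_9, d_9) = (m_1, d_1) = (54, 8), so from here the quotients repeat a_1, ..., a_8; the period length is 8.
Hence the expansion of sqrt(2924) is a_0 = 54 followed by the repeating block 13, 1, 1, 26, 1, 1, 13, 108 (period 8).

[54; overline(13, 1, 1, 26, 1, 1, 13, 108)]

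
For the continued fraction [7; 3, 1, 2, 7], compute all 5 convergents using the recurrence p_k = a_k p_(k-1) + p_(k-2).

Using the convergent recurrence p_i = a_i*p_{i-1} + p_{i-2}, q_i = a_i*q_{i-1} + q_{i-2} with p_{-2}=0, p_{-1}=1, q_{-2}=1, q_{-1}=0:
  i=0: a_0=7, p_0 = 7*1 + 0 = 7, q_0 = 7*0 + 1 = 1.
  i=1: a_1=3, p_1 = 3*7 + 1 = 22, q_1 = 3*1 + 0 = 3.
  i=2: a_2=1, p_2 = 1*22 + 7 = 29, q_2 = 1*3 + 1 = 4.
  i=3: a_3=2, p_3 = 2*29 + 22 = 80, q_3 = 2*4 + 3 = 11.
  i=4: a_4=7, p_4 = 7*80 + 29 = 589, q_4 = 7*11 + 4 = 81.

7/1, 22/3, 29/4, 80/11, 589/81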